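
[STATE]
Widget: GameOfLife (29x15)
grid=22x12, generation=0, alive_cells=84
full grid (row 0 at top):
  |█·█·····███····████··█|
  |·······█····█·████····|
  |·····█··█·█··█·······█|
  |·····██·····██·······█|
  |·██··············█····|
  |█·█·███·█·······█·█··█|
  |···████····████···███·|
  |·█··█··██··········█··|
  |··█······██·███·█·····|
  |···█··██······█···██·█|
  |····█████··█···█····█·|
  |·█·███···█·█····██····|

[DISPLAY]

Gen: 0                       
█·█·····███····████··█       
·······█····█·████····       
·····█··█·█··█·······█       
·····██·····██·······█       
·██··············█····       
█·█·███·█·······█·█··█       
···████····████···███·       
·█··█··██··········█··       
··█······██·███·█·····       
···█··██······█···██·█       
····█████··█···█····█·       
·█·███···█·█····██····       
                             
                             


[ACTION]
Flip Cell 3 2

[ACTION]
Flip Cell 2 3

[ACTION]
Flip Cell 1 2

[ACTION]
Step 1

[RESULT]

Gen: 1                       
·█······██····█···█···       
·███···█··██·██···█···       
··████·█···█···██·····       
·██████·····██········       
··█·█··█·········█····       
··█···██····██····█·█·       
·██·····█···██···██·█·       
··█·█·█████····█··███·       
··██··█··█···███··███·       
···██····████·█····██·       
··█·····█·█····██████·       
···█···██·█·····█·····       
                             
                             


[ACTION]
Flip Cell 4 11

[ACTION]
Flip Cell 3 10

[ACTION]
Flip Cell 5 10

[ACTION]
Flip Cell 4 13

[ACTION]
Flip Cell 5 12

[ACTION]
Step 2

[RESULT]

Gen: 3                       
·······██·····█·······       
······██···██··█······       
·······█·█·····██·····       
······███·████········       
·········███··········       
·███·█████·····█······       
·██··█···██·····██··██       
·██··██···█····██····█       
······██·····████···██       
·····█··█··█████·█··██       
···█·····█·····█··█·█·       
·······██······█··██··       
                             
                             


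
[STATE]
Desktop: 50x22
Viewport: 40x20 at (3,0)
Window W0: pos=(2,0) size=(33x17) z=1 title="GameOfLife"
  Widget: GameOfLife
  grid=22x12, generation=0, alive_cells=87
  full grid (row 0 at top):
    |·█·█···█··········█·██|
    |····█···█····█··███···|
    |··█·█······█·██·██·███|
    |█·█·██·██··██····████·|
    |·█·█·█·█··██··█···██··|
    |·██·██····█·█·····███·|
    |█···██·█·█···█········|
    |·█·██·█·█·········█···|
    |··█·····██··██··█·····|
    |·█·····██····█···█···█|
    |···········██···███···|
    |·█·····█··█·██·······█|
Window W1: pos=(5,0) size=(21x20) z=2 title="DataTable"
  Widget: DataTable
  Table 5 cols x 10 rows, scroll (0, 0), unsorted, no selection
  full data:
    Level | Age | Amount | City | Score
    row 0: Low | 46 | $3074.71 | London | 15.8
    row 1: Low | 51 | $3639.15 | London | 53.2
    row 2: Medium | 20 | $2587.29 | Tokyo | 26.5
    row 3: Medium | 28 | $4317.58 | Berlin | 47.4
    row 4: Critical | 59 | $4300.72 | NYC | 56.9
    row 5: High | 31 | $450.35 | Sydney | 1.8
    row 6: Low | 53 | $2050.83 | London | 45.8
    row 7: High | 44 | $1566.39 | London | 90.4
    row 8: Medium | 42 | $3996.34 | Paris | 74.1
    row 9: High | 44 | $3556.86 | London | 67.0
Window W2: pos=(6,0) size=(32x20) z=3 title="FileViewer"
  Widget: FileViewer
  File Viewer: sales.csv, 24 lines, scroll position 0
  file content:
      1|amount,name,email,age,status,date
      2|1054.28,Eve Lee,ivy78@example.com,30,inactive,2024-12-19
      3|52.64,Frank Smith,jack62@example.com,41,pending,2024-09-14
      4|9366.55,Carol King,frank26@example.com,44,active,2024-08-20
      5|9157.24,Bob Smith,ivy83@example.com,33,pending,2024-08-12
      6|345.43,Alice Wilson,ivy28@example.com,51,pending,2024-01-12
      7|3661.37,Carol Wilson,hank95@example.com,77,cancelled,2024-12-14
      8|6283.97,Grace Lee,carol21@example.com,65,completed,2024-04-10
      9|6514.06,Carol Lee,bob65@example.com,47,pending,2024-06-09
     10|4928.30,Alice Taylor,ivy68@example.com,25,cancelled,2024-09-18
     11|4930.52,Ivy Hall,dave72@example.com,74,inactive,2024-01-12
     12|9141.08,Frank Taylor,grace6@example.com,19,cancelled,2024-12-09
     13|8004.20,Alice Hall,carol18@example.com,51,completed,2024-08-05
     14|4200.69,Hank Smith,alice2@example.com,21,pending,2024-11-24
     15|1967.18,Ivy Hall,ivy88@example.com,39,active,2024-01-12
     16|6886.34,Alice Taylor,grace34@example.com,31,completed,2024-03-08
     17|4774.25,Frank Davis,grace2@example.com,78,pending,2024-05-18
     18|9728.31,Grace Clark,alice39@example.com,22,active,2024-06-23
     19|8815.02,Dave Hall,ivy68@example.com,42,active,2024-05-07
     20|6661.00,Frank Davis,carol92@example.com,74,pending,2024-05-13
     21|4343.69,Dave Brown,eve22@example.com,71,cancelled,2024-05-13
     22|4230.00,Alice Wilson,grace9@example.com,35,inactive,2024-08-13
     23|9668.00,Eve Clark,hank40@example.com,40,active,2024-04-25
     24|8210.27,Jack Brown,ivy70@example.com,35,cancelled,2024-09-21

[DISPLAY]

━━┏┏━━━━━━━━━━━━━━━━━━━━━━━━━━━━━━┓     
 G┃┃ FileViewer                   ┃     
──┠┠──────────────────────────────┨     
Ge┃┃amount,name,email,age,status,▲┃     
·█┃┃1054.28,Eve Lee,ivy78@example█┃     
··┃┃52.64,Frank Smith,jack62@exam░┃     
··┃┃9366.55,Carol King,frank26@ex░┃     
█·┃┃9157.24,Bob Smith,ivy83@examp░┃     
·█┃┃345.43,Alice Wilson,ivy28@exa░┃     
·█┃┃3661.37,Carol Wilson,hank95@e░┃     
█·┃┃6283.97,Grace Lee,carol21@exa░┃     
·█┃┃6514.06,Carol Lee,bob65@examp░┃     
··┃┃4928.30,Alice Taylor,ivy68@ex░┃     
·█┃┃4930.52,Ivy Hall,dave72@examp░┃     
··┃┃9141.08,Frank Taylor,grace6@e░┃     
·█┃┃8004.20,Alice Hall,carol18@ex░┃     
━━┃┃4200.69,Hank Smith,alice2@exa░┃     
  ┃┃1967.18,Ivy Hall,ivy88@exampl░┃     
  ┃┃6886.34,Alice Taylor,grace34@▼┃     
  ┗┗━━━━━━━━━━━━━━━━━━━━━━━━━━━━━━┛     


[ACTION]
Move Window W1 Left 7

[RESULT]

━━━┏━━━━━━━━━━━━━━━━━━━━━━━━━━━━━━┓     
ata┃ FileViewer                   ┃     
───┠──────────────────────────────┨     
vel┃amount,name,email,age,status,▲┃     
───┃1054.28,Eve Lee,ivy78@example█┃     
w  ┃52.64,Frank Smith,jack62@exam░┃     
w  ┃9366.55,Carol King,frank26@ex░┃     
diu┃9157.24,Bob Smith,ivy83@examp░┃     
diu┃345.43,Alice Wilson,ivy28@exa░┃     
iti┃3661.37,Carol Wilson,hank95@e░┃     
gh ┃6283.97,Grace Lee,carol21@exa░┃     
w  ┃6514.06,Carol Lee,bob65@examp░┃     
gh ┃4928.30,Alice Taylor,ivy68@ex░┃     
diu┃4930.52,Ivy Hall,dave72@examp░┃     
gh ┃9141.08,Frank Taylor,grace6@e░┃     
   ┃8004.20,Alice Hall,carol18@ex░┃     
   ┃4200.69,Hank Smith,alice2@exa░┃     
   ┃1967.18,Ivy Hall,ivy88@exampl░┃     
   ┃6886.34,Alice Taylor,grace34@▼┃     
━━━┗━━━━━━━━━━━━━━━━━━━━━━━━━━━━━━┛     


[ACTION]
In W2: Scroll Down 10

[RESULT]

━━━┏━━━━━━━━━━━━━━━━━━━━━━━━━━━━━━┓     
ata┃ FileViewer                   ┃     
───┠──────────────────────────────┨     
vel┃6514.06,Carol Lee,bob65@examp▲┃     
───┃4928.30,Alice Taylor,ivy68@ex░┃     
w  ┃4930.52,Ivy Hall,dave72@examp░┃     
w  ┃9141.08,Frank Taylor,grace6@e░┃     
diu┃8004.20,Alice Hall,carol18@ex░┃     
diu┃4200.69,Hank Smith,alice2@exa░┃     
iti┃1967.18,Ivy Hall,ivy88@exampl░┃     
gh ┃6886.34,Alice Taylor,grace34@░┃     
w  ┃4774.25,Frank Davis,grace2@ex░┃     
gh ┃9728.31,Grace Clark,alice39@e░┃     
diu┃8815.02,Dave Hall,ivy68@examp░┃     
gh ┃6661.00,Frank Davis,carol92@e░┃     
   ┃4343.69,Dave Brown,eve22@exam░┃     
   ┃4230.00,Alice Wilson,grace9@e░┃     
   ┃9668.00,Eve Clark,hank40@exam█┃     
   ┃8210.27,Jack Brown,ivy70@exam▼┃     
━━━┗━━━━━━━━━━━━━━━━━━━━━━━━━━━━━━┛     


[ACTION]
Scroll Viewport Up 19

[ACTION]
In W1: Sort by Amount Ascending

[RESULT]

━━━┏━━━━━━━━━━━━━━━━━━━━━━━━━━━━━━┓     
ata┃ FileViewer                   ┃     
───┠──────────────────────────────┨     
vel┃6514.06,Carol Lee,bob65@examp▲┃     
───┃4928.30,Alice Taylor,ivy68@ex░┃     
gh ┃4930.52,Ivy Hall,dave72@examp░┃     
gh ┃9141.08,Frank Taylor,grace6@e░┃     
w  ┃8004.20,Alice Hall,carol18@ex░┃     
diu┃4200.69,Hank Smith,alice2@exa░┃     
w  ┃1967.18,Ivy Hall,ivy88@exampl░┃     
gh ┃6886.34,Alice Taylor,grace34@░┃     
w  ┃4774.25,Frank Davis,grace2@ex░┃     
diu┃9728.31,Grace Clark,alice39@e░┃     
iti┃8815.02,Dave Hall,ivy68@examp░┃     
diu┃6661.00,Frank Davis,carol92@e░┃     
   ┃4343.69,Dave Brown,eve22@exam░┃     
   ┃4230.00,Alice Wilson,grace9@e░┃     
   ┃9668.00,Eve Clark,hank40@exam█┃     
   ┃8210.27,Jack Brown,ivy70@exam▼┃     
━━━┗━━━━━━━━━━━━━━━━━━━━━━━━━━━━━━┛     


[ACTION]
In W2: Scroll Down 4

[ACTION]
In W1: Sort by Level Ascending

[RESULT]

━━━┏━━━━━━━━━━━━━━━━━━━━━━━━━━━━━━┓     
ata┃ FileViewer                   ┃     
───┠──────────────────────────────┨     
vel┃6514.06,Carol Lee,bob65@examp▲┃     
───┃4928.30,Alice Taylor,ivy68@ex░┃     
iti┃4930.52,Ivy Hall,dave72@examp░┃     
gh ┃9141.08,Frank Taylor,grace6@e░┃     
gh ┃8004.20,Alice Hall,carol18@ex░┃     
gh ┃4200.69,Hank Smith,alice2@exa░┃     
w  ┃1967.18,Ivy Hall,ivy88@exampl░┃     
w  ┃6886.34,Alice Taylor,grace34@░┃     
w  ┃4774.25,Frank Davis,grace2@ex░┃     
diu┃9728.31,Grace Clark,alice39@e░┃     
diu┃8815.02,Dave Hall,ivy68@examp░┃     
diu┃6661.00,Frank Davis,carol92@e░┃     
   ┃4343.69,Dave Brown,eve22@exam░┃     
   ┃4230.00,Alice Wilson,grace9@e░┃     
   ┃9668.00,Eve Clark,hank40@exam█┃     
   ┃8210.27,Jack Brown,ivy70@exam▼┃     
━━━┗━━━━━━━━━━━━━━━━━━━━━━━━━━━━━━┛     


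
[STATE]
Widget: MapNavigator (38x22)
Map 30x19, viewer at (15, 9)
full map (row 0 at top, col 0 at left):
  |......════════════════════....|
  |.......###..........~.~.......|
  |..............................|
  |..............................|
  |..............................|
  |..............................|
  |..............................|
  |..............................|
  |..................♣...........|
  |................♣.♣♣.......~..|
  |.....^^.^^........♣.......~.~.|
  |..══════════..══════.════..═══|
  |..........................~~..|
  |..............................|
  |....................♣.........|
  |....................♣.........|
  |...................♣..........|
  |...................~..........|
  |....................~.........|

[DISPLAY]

                                      
                                      
    ......════════════════════....    
    .......###..........~.~.......    
    ..............................    
    ..............................    
    ..............................    
    ..............................    
    ..............................    
    ..............................    
    ..................♣...........    
    ...............@♣.♣♣.......~..    
    .....^^.^^........♣.......~.~.    
    ..══════════..══════.════..═══    
    ..........................~~..    
    ..............................    
    ....................♣.........    
    ....................♣.........    
    ...................♣..........    
    ...................~..........    
    ....................~.........    
                                      


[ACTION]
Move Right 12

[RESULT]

                                      
                                      
══════════════════....                
##..........~.~.......                
......................                
......................                
......................                
......................                
......................                
......................                
..........♣...........                
........♣.♣♣.......@..                
^^........♣.......~.~.                
════..══════.════..═══                
..................~~..                
......................                
............♣.........                
............♣.........                
...........♣..........                
...........~..........                
............~.........                
                                      


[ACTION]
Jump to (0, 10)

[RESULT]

                                      
                   ......═════════════
                   .......###.........
                   ...................
                   ...................
                   ...................
                   ...................
                   ...................
                   ...................
                   ..................♣
                   ................♣.♣
                   @....^^.^^........♣
                   ..══════════..═════
                   ...................
                   ...................
                   ...................
                   ...................
                   ...................
                   ...................
                   ...................
                                      
                                      


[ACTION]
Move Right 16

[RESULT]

                                      
   ......════════════════════....     
   .......###..........~.~.......     
   ..............................     
   ..............................     
   ..............................     
   ..............................     
   ..............................     
   ..............................     
   ..................♣...........     
   ................♣.♣♣.......~..     
   .....^^.^^......@.♣.......~.~.     
   ..══════════..══════.════..═══     
   ..........................~~..     
   ..............................     
   ....................♣.........     
   ....................♣.........     
   ...................♣..........     
   ...................~..........     
   ....................~.........     
                                      
                                      


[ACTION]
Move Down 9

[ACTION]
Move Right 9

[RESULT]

........................              
............♣...........              
..........♣.♣♣.......~..              
^.^^........♣.......~.~.              
══════..══════.════..═══              
....................~~..              
........................              
..............♣.........              
..............♣.........              
.............♣..........              
.............~..........              
..............~....@....              
                                      
                                      
                                      
                                      
                                      
                                      
                                      
                                      
                                      
                                      


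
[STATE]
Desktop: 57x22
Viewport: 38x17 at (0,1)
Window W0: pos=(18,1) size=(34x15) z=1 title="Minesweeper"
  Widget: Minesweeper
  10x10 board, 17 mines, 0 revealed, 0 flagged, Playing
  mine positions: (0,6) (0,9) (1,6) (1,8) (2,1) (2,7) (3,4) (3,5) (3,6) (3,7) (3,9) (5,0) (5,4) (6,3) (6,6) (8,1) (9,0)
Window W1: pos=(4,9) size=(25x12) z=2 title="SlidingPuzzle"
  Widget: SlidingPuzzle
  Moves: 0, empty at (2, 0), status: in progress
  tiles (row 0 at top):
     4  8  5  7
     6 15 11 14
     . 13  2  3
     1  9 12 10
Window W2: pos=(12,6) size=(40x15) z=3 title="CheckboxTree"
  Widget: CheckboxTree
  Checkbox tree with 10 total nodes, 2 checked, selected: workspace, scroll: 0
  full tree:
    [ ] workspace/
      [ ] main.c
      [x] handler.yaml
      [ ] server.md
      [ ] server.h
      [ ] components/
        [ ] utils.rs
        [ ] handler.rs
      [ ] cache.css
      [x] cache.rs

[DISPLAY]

                  ┏━━━━━━━━━━━━━━━━━━━
                  ┃ Minesweeper       
                  ┠───────────────────
                  ┃■■■■■■■■■■         
                  ┃■■■■■■■■■■         
            ┏━━━━━━━━━━━━━━━━━━━━━━━━━
            ┃ CheckboxTree            
            ┠─────────────────────────
    ┏━━━━━━━┃>[-] workspace/          
    ┃ Slidin┃   [ ] main.c            
    ┠───────┃   [x] handler.yaml      
    ┃┌────┬─┃   [ ] server.md         
    ┃│  4 │ ┃   [ ] server.h          
    ┃├────┼─┃   [ ] components/       
    ┃│  6 │ ┃     [ ] utils.rs        
    ┃├────┼─┃     [ ] handler.rs      
    ┃│    │ ┃   [ ] cache.css         


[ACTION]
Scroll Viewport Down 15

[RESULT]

                  ┃■■■■■■■■■■         
            ┏━━━━━━━━━━━━━━━━━━━━━━━━━
            ┃ CheckboxTree            
            ┠─────────────────────────
    ┏━━━━━━━┃>[-] workspace/          
    ┃ Slidin┃   [ ] main.c            
    ┠───────┃   [x] handler.yaml      
    ┃┌────┬─┃   [ ] server.md         
    ┃│  4 │ ┃   [ ] server.h          
    ┃├────┼─┃   [ ] components/       
    ┃│  6 │ ┃     [ ] utils.rs        
    ┃├────┼─┃     [ ] handler.rs      
    ┃│    │ ┃   [ ] cache.css         
    ┃├────┼─┃   [x] cache.rs          
    ┃│  1 │ ┃                         
    ┗━━━━━━━┗━━━━━━━━━━━━━━━━━━━━━━━━━
                                      


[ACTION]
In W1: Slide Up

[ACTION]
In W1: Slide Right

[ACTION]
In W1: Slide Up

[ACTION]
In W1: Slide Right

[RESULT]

                  ┃■■■■■■■■■■         
            ┏━━━━━━━━━━━━━━━━━━━━━━━━━
            ┃ CheckboxTree            
            ┠─────────────────────────
    ┏━━━━━━━┃>[-] workspace/          
    ┃ Slidin┃   [ ] main.c            
    ┠───────┃   [x] handler.yaml      
    ┃┌────┬─┃   [ ] server.md         
    ┃│  4 │ ┃   [ ] server.h          
    ┃├────┼─┃   [ ] components/       
    ┃│  6 │ ┃     [ ] utils.rs        
    ┃├────┼─┃     [ ] handler.rs      
    ┃│  1 │ ┃   [ ] cache.css         
    ┃├────┼─┃   [x] cache.rs          
    ┃│    │ ┃                         
    ┗━━━━━━━┗━━━━━━━━━━━━━━━━━━━━━━━━━
                                      


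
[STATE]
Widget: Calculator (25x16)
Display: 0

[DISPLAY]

                        0
┌───┬───┬───┬───┐        
│ 7 │ 8 │ 9 │ ÷ │        
├───┼───┼───┼───┤        
│ 4 │ 5 │ 6 │ × │        
├───┼───┼───┼───┤        
│ 1 │ 2 │ 3 │ - │        
├───┼───┼───┼───┤        
│ 0 │ . │ = │ + │        
├───┼───┼───┼───┤        
│ C │ MC│ MR│ M+│        
└───┴───┴───┴───┘        
                         
                         
                         
                         


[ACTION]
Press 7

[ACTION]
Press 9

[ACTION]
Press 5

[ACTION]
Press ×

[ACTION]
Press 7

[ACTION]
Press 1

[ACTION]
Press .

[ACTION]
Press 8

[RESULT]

                     71.8
┌───┬───┬───┬───┐        
│ 7 │ 8 │ 9 │ ÷ │        
├───┼───┼───┼───┤        
│ 4 │ 5 │ 6 │ × │        
├───┼───┼───┼───┤        
│ 1 │ 2 │ 3 │ - │        
├───┼───┼───┼───┤        
│ 0 │ . │ = │ + │        
├───┼───┼───┼───┤        
│ C │ MC│ MR│ M+│        
└───┴───┴───┴───┘        
                         
                         
                         
                         


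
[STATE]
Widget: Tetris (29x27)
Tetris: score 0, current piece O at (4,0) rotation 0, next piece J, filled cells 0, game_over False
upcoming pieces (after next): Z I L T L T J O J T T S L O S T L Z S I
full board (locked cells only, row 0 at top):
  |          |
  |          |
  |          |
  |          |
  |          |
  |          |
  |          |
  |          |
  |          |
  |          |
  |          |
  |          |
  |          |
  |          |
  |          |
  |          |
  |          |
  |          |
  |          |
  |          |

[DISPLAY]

    ▓▓    │Next:             
    ▓▓    │█                 
          │███               
          │                  
          │                  
          │                  
          │Score:            
          │0                 
          │                  
          │                  
          │                  
          │                  
          │                  
          │                  
          │                  
          │                  
          │                  
          │                  
          │                  
          │                  
          │                  
          │                  
          │                  
          │                  
          │                  
          │                  
          │                  


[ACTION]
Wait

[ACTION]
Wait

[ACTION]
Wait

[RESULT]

          │Next:             
          │█                 
          │███               
    ▓▓    │                  
    ▓▓    │                  
          │                  
          │Score:            
          │0                 
          │                  
          │                  
          │                  
          │                  
          │                  
          │                  
          │                  
          │                  
          │                  
          │                  
          │                  
          │                  
          │                  
          │                  
          │                  
          │                  
          │                  
          │                  
          │                  


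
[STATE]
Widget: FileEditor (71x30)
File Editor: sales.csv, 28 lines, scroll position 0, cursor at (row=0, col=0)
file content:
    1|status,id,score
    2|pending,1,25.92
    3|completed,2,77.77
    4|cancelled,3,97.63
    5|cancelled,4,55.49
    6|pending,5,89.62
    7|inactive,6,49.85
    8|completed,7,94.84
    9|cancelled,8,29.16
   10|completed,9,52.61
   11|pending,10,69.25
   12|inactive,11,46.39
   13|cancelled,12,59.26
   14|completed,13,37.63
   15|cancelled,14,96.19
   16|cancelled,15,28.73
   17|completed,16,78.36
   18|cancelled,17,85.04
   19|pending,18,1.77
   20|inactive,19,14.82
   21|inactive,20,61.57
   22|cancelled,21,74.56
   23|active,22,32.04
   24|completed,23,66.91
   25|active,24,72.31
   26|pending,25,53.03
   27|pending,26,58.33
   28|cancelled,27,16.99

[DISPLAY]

█tatus,id,score                                                       ▲
pending,1,25.92                                                       █
completed,2,77.77                                                     ░
cancelled,3,97.63                                                     ░
cancelled,4,55.49                                                     ░
pending,5,89.62                                                       ░
inactive,6,49.85                                                      ░
completed,7,94.84                                                     ░
cancelled,8,29.16                                                     ░
completed,9,52.61                                                     ░
pending,10,69.25                                                      ░
inactive,11,46.39                                                     ░
cancelled,12,59.26                                                    ░
completed,13,37.63                                                    ░
cancelled,14,96.19                                                    ░
cancelled,15,28.73                                                    ░
completed,16,78.36                                                    ░
cancelled,17,85.04                                                    ░
pending,18,1.77                                                       ░
inactive,19,14.82                                                     ░
inactive,20,61.57                                                     ░
cancelled,21,74.56                                                    ░
active,22,32.04                                                       ░
completed,23,66.91                                                    ░
active,24,72.31                                                       ░
pending,25,53.03                                                      ░
pending,26,58.33                                                      ░
cancelled,27,16.99                                                    ░
                                                                      ░
                                                                      ▼


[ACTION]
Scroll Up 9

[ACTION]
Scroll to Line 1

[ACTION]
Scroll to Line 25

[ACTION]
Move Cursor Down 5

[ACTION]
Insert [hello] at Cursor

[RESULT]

status,id,score                                                       ▲
pending,1,25.92                                                       █
completed,2,77.77                                                     ░
cancelled,3,97.63                                                     ░
cancelled,4,55.49                                                     ░
hello█ending,5,89.62                                                  ░
inactive,6,49.85                                                      ░
completed,7,94.84                                                     ░
cancelled,8,29.16                                                     ░
completed,9,52.61                                                     ░
pending,10,69.25                                                      ░
inactive,11,46.39                                                     ░
cancelled,12,59.26                                                    ░
completed,13,37.63                                                    ░
cancelled,14,96.19                                                    ░
cancelled,15,28.73                                                    ░
completed,16,78.36                                                    ░
cancelled,17,85.04                                                    ░
pending,18,1.77                                                       ░
inactive,19,14.82                                                     ░
inactive,20,61.57                                                     ░
cancelled,21,74.56                                                    ░
active,22,32.04                                                       ░
completed,23,66.91                                                    ░
active,24,72.31                                                       ░
pending,25,53.03                                                      ░
pending,26,58.33                                                      ░
cancelled,27,16.99                                                    ░
                                                                      ░
                                                                      ▼


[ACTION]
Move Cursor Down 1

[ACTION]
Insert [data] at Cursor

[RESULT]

status,id,score                                                       ▲
pending,1,25.92                                                       █
completed,2,77.77                                                     ░
cancelled,3,97.63                                                     ░
cancelled,4,55.49                                                     ░
hellopending,5,89.62                                                  ░
inactdata█ve,6,49.85                                                  ░
completed,7,94.84                                                     ░
cancelled,8,29.16                                                     ░
completed,9,52.61                                                     ░
pending,10,69.25                                                      ░
inactive,11,46.39                                                     ░
cancelled,12,59.26                                                    ░
completed,13,37.63                                                    ░
cancelled,14,96.19                                                    ░
cancelled,15,28.73                                                    ░
completed,16,78.36                                                    ░
cancelled,17,85.04                                                    ░
pending,18,1.77                                                       ░
inactive,19,14.82                                                     ░
inactive,20,61.57                                                     ░
cancelled,21,74.56                                                    ░
active,22,32.04                                                       ░
completed,23,66.91                                                    ░
active,24,72.31                                                       ░
pending,25,53.03                                                      ░
pending,26,58.33                                                      ░
cancelled,27,16.99                                                    ░
                                                                      ░
                                                                      ▼


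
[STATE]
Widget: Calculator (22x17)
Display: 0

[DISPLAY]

                     0
┌───┬───┬───┬───┐     
│ 7 │ 8 │ 9 │ ÷ │     
├───┼───┼───┼───┤     
│ 4 │ 5 │ 6 │ × │     
├───┼───┼───┼───┤     
│ 1 │ 2 │ 3 │ - │     
├───┼───┼───┼───┤     
│ 0 │ . │ = │ + │     
├───┼───┼───┼───┤     
│ C │ MC│ MR│ M+│     
└───┴───┴───┴───┘     
                      
                      
                      
                      
                      


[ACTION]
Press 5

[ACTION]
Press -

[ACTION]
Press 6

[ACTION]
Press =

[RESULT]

                    -1
┌───┬───┬───┬───┐     
│ 7 │ 8 │ 9 │ ÷ │     
├───┼───┼───┼───┤     
│ 4 │ 5 │ 6 │ × │     
├───┼───┼───┼───┤     
│ 1 │ 2 │ 3 │ - │     
├───┼───┼───┼───┤     
│ 0 │ . │ = │ + │     
├───┼───┼───┼───┤     
│ C │ MC│ MR│ M+│     
└───┴───┴───┴───┘     
                      
                      
                      
                      
                      


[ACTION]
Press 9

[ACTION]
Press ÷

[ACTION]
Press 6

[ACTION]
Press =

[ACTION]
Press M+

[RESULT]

                   1.5
┌───┬───┬───┬───┐     
│ 7 │ 8 │ 9 │ ÷ │     
├───┼───┼───┼───┤     
│ 4 │ 5 │ 6 │ × │     
├───┼───┼───┼───┤     
│ 1 │ 2 │ 3 │ - │     
├───┼───┼───┼───┤     
│ 0 │ . │ = │ + │     
├───┼───┼───┼───┤     
│ C │ MC│ MR│ M+│     
└───┴───┴───┴───┘     
                      
                      
                      
                      
                      


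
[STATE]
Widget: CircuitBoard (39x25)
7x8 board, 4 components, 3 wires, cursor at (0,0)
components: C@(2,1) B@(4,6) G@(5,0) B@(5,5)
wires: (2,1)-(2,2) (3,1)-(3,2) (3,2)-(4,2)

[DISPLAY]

   0 1 2 3 4 5 6                       
0  [.]                                 
                                       
1                                      
                                       
2       C ─ ·                          
                                       
3       · ─ ·                          
            │                          
4           ·               B          
                                       
5   G                   B              
                                       
6                                      
                                       
7                                      
Cursor: (0,0)                          
                                       
                                       
                                       
                                       
                                       
                                       
                                       
                                       


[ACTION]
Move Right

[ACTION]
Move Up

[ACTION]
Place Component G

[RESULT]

   0 1 2 3 4 5 6                       
0      [G]                             
                                       
1                                      
                                       
2       C ─ ·                          
                                       
3       · ─ ·                          
            │                          
4           ·               B          
                                       
5   G                   B              
                                       
6                                      
                                       
7                                      
Cursor: (0,1)                          
                                       
                                       
                                       
                                       
                                       
                                       
                                       
                                       


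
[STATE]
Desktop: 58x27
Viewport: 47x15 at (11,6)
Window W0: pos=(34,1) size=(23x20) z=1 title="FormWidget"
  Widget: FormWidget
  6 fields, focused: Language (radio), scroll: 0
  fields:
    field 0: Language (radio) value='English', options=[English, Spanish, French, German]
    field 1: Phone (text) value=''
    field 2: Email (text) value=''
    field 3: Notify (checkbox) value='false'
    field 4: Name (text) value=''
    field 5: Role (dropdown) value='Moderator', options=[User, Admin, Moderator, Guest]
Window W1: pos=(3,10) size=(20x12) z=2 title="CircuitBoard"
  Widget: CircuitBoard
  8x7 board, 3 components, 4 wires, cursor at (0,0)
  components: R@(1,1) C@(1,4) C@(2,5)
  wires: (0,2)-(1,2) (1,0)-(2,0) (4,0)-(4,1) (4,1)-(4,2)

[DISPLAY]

                       ┃  Email:      [     ]┃ 
                       ┃  Notify:     [ ]    ┃ 
                       ┃  Name:       [     ]┃ 
                       ┃  Role:       [Mode▼]┃ 
━━━━━━━━━━━┓           ┃                     ┃ 
tBoard     ┃           ┃                     ┃ 
───────────┨           ┃                     ┃ 
2 3 4 5 6 7┃           ┃                     ┃ 
     ·     ┃           ┃                     ┃ 
     │     ┃           ┃                     ┃ 
 R   ·     ┃           ┃                     ┃ 
           ┃           ┃                     ┃ 
           ┃           ┃                     ┃ 
           ┃           ┃                     ┃ 
           ┃           ┗━━━━━━━━━━━━━━━━━━━━━┛ 


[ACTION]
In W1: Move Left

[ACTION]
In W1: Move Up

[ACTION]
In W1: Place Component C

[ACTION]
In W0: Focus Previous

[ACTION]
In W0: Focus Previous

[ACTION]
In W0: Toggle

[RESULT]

                       ┃  Email:      [     ]┃ 
                       ┃  Notify:     [ ]    ┃ 
                       ┃> Name:       [     ]┃ 
                       ┃  Role:       [Mode▼]┃ 
━━━━━━━━━━━┓           ┃                     ┃ 
tBoard     ┃           ┃                     ┃ 
───────────┨           ┃                     ┃ 
2 3 4 5 6 7┃           ┃                     ┃ 
     ·     ┃           ┃                     ┃ 
     │     ┃           ┃                     ┃ 
 R   ·     ┃           ┃                     ┃ 
           ┃           ┃                     ┃ 
           ┃           ┃                     ┃ 
           ┃           ┃                     ┃ 
           ┃           ┗━━━━━━━━━━━━━━━━━━━━━┛ 
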